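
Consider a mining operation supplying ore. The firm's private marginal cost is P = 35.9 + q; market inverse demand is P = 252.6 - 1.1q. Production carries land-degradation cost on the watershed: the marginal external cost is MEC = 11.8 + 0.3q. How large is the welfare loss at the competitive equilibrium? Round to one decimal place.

DWL = 380.9

Market equilibrium (private): 35.9 + q = 252.6 - 1.1q → q_m = 103.1905.
Social marginal cost = private MC + MEC = 47.7 + 1.3q.
Set SMC = demand: 47.7 + 1.3q = 252.6 - 1.1q → q* = 85.3750.
The welfare-loss triangle has base |q_m − q*| and height MEC(q_m) (the vertical gap between SMC and demand is zero at q* and MEC at q_m).
DWL = ½ × 17.8155 × 42.7571 = 380.8696.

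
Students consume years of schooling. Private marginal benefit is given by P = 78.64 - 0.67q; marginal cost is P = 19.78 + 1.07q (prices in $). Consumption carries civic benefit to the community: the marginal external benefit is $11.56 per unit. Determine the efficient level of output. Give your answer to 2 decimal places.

q* = 40.47

Social marginal benefit = demand + MEB = 90.20 - 0.67q.
Set SMB = MC: 90.20 - 0.67q = 19.78 + 1.07q → q* = 40.4713.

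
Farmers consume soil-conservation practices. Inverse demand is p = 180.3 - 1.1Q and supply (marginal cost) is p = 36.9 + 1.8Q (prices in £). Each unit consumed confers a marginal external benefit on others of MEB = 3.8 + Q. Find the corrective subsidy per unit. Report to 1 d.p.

subsidy = £81.3 per unit

Social marginal benefit = demand + MEB = 184.1 - 0.1Q.
Set SMB = MC: 184.1 - 0.1Q = 36.9 + 1.8Q → Q* = 77.4737.
The Pigouvian subsidy equals MEB at Q*: 3.8 + 1.0×77.4737 = 81.2737.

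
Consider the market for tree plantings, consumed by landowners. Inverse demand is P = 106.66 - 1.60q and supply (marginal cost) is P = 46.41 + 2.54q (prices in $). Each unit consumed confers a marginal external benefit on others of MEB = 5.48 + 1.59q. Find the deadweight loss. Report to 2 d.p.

DWL = $160.60

Market equilibrium (private): 46.41 + 2.54q = 106.66 - 1.60q → q_m = 14.5531.
Social marginal benefit = demand + MEB = 112.14 - 0.01q.
Set SMB = MC: 112.14 - 0.01q = 46.41 + 2.54q → q* = 25.7765.
The welfare-loss triangle has base |q_m − q*| and height MEB(q_m) (the vertical gap between SMB and MC is zero at q* and MEB at q_m).
DWL = ½ × 11.2234 × 28.6195 = 160.6040.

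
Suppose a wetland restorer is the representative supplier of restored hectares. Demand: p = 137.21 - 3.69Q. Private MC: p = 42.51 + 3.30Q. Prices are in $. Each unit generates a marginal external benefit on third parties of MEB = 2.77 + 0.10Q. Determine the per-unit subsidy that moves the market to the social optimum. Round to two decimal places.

Social marginal cost = private MC − MEB = 39.74 + 3.20Q.
Set SMC = demand: 39.74 + 3.20Q = 137.21 - 3.69Q → Q* = 14.1466.
The Pigouvian subsidy equals MEB at Q*: 2.77 + 0.10×14.1466 = 4.1847.

subsidy = $4.18 per unit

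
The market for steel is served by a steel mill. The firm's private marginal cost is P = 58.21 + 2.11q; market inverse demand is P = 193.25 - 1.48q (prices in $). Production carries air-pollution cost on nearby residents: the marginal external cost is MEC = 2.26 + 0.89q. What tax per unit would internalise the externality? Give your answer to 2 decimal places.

Social marginal cost = private MC + MEC = 60.47 + 3.00q.
Set SMC = demand: 60.47 + 3.00q = 193.25 - 1.48q → q* = 29.6384.
The Pigouvian tax equals MEC at q*: 2.26 + 0.89×29.6384 = 28.6382.

tax = $28.64 per unit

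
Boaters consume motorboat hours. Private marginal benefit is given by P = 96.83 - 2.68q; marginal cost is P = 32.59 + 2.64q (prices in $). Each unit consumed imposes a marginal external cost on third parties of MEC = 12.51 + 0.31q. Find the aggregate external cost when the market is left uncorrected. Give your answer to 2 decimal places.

Market equilibrium (private): 32.59 + 2.64q = 96.83 - 2.68q → q_m = 12.0752.
Total external cost = ∫₀^{q_m} (12.51 + 0.31q) dq = 12.51×12.0752 + ½×0.31×12.0752² = 173.6614.

$173.66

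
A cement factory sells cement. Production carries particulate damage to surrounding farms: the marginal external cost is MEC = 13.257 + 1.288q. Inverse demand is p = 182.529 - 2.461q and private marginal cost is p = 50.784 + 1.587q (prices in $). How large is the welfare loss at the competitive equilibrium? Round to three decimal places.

DWL = $285.268

Market equilibrium (private): 50.784 + 1.587q = 182.529 - 2.461q → q_m = 32.5457.
Social marginal cost = private MC + MEC = 64.041 + 2.875q.
Set SMC = demand: 64.041 + 2.875q = 182.529 - 2.461q → q* = 22.2054.
The loss is the area between SMC and demand from q* to q_m; with linear curves that's a triangle of height MEC(q_m).
DWL = ½ × 10.3403 × 55.1759 = 285.2677.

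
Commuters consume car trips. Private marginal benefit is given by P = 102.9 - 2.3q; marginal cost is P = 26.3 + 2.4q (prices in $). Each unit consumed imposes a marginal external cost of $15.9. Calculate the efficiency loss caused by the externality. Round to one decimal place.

Market equilibrium (private): 26.3 + 2.4q = 102.9 - 2.3q → q_m = 16.2979.
Social marginal benefit = demand − MEC = 87.0 - 2.3q.
Set SMB = MC: 87.0 - 2.3q = 26.3 + 2.4q → q* = 12.9149.
The welfare-loss triangle has base |q_m − q*| and height MEC(q_m) (the vertical gap between SMB and MC is zero at q* and MEC at q_m).
DWL = ½ × 3.3830 × 15.9000 = 26.8949.

DWL = $26.9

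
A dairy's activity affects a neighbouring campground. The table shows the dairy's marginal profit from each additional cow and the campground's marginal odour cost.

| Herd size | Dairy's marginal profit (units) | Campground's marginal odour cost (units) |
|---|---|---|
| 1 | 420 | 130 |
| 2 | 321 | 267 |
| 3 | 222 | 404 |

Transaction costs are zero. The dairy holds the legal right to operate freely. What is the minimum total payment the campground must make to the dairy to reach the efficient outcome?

Left alone the dairy would choose level 3 (marginal profit stays positive).
Efficient level: k* = 2 (marginal profit ≥ marginal odour cost through 2).
The campground must at least cover the dairy's forgone profit from cutting 3→2: 222 = 222.

222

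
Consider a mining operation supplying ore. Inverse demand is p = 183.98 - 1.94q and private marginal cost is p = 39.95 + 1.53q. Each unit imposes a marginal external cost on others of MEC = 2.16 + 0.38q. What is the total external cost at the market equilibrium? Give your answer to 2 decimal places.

417.00

Market equilibrium (private): 39.95 + 1.53q = 183.98 - 1.94q → q_m = 41.5072.
Total external cost = ∫₀^{q_m} (2.16 + 0.38q) dq = 2.16×41.5072 + ½×0.38×41.5072² = 416.9966.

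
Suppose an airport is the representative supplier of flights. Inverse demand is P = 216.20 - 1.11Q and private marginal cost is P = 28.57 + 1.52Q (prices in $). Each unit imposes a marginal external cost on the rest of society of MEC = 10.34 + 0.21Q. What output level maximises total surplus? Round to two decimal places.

Q* = 62.43

Social marginal cost = private MC + MEC = 38.91 + 1.73Q.
Set SMC = demand: 38.91 + 1.73Q = 216.20 - 1.11Q → Q* = 62.4261.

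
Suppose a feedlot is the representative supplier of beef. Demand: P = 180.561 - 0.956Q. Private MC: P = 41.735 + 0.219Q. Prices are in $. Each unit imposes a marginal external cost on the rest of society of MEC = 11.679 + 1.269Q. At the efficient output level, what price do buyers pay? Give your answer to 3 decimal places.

Social marginal cost = private MC + MEC = 53.414 + 1.488Q.
Set SMC = demand: 53.414 + 1.488Q = 180.561 - 0.956Q → Q* = 52.0241.
Consumer price on the demand curve at Q*: 180.561 − 0.956×52.0241 = 130.8260.

P = $130.826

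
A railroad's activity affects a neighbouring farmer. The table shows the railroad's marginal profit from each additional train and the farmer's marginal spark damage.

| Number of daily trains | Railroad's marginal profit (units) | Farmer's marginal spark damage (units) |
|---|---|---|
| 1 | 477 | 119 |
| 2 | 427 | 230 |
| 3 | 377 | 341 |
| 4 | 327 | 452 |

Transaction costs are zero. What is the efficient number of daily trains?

3

Bargaining reaches the level where marginal profit last exceeds marginal spark damage.
That holds through level 3 (377 ≥ 341) but not at 4 (327 < 452).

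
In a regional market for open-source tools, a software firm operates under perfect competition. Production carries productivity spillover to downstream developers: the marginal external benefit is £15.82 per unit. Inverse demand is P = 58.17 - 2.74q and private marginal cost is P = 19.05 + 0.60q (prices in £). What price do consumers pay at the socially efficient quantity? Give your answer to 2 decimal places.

P = £13.10

Social marginal cost = private MC − MEB = 3.23 + 0.60q.
Set SMC = demand: 3.23 + 0.60q = 58.17 - 2.74q → q* = 16.4491.
Consumer price on the demand curve at q*: 58.17 − 2.74×16.4491 = 13.0995.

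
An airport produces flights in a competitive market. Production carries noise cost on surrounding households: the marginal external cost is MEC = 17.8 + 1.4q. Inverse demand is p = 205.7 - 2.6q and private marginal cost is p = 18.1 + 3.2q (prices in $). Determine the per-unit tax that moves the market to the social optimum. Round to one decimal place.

tax = $50.8 per unit

Social marginal cost = private MC + MEC = 35.9 + 4.6q.
Set SMC = demand: 35.9 + 4.6q = 205.7 - 2.6q → q* = 23.5833.
The Pigouvian tax equals MEC at q*: 17.8 + 1.4×23.5833 = 50.8166.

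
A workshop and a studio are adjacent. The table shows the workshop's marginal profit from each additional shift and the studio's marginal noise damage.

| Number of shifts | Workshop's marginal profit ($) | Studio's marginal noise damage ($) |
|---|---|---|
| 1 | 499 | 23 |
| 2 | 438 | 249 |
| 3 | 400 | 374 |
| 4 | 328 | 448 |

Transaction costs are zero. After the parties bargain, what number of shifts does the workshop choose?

Bargaining reaches the level where marginal profit last exceeds marginal noise damage.
That holds through level 3 (400 ≥ 374) but not at 4 (328 < 448).

3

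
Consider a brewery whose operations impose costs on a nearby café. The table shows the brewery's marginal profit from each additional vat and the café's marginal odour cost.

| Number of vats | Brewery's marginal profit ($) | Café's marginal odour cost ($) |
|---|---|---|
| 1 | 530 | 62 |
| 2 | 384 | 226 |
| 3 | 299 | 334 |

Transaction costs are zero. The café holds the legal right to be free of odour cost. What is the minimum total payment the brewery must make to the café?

$288

Efficient level: marginal profit ≥ marginal odour cost through level 2, so k* = 2.
With the café holding the right, the brewery must at least compensate total damage at k*: 62 + 226 = 288.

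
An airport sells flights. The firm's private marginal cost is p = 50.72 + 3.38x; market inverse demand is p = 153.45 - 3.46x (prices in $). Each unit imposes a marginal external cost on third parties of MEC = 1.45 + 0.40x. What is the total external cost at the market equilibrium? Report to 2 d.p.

$66.89

Market equilibrium (private): 50.72 + 3.38x = 153.45 - 3.46x → x_m = 15.0190.
Total external cost = ∫₀^{x_m} (1.45 + 0.40x) dx = 1.45×15.0190 + ½×0.40×15.0190² = 66.8916.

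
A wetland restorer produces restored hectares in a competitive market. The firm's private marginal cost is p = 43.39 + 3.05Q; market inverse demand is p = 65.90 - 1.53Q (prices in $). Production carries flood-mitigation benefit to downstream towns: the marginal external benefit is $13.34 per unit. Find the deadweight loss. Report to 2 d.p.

DWL = $19.43

Market equilibrium (private): 43.39 + 3.05Q = 65.90 - 1.53Q → Q_m = 4.9148.
Social marginal cost = private MC − MEB = 30.05 + 3.05Q.
Set SMC = demand: 30.05 + 3.05Q = 65.90 - 1.53Q → Q* = 7.8275.
The welfare-loss triangle has base |Q_m − Q*| and height MEB(Q_m) (the vertical gap between SMC and demand is zero at Q* and MEB at Q_m).
DWL = ½ × 2.9127 × 13.3400 = 19.4277.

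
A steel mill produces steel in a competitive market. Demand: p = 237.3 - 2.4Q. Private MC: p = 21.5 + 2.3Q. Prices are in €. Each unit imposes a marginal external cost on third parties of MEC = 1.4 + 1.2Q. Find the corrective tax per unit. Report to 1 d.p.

Social marginal cost = private MC + MEC = 22.9 + 3.5Q.
Set SMC = demand: 22.9 + 3.5Q = 237.3 - 2.4Q → Q* = 36.3390.
The Pigouvian tax equals MEC at Q*: 1.4 + 1.2×36.3390 = 45.0068.

tax = €45.0 per unit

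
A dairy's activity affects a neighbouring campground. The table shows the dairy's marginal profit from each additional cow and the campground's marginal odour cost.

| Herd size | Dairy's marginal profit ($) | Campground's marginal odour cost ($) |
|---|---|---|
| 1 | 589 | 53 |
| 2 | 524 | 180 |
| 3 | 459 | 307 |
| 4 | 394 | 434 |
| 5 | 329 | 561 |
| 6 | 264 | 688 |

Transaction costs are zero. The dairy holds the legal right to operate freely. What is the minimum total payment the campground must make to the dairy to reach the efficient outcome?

$987

Left alone the dairy would choose level 6 (marginal profit stays positive).
Efficient level: k* = 3 (marginal profit ≥ marginal odour cost through 3).
The campground must at least cover the dairy's forgone profit from cutting 6→3: 394 + 329 + 264 = 987.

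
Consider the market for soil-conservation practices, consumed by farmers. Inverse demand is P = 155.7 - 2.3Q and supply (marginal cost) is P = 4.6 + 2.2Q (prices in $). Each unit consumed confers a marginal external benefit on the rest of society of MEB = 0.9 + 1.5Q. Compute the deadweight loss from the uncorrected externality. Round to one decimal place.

DWL = $438.0

Market equilibrium (private): 4.6 + 2.2Q = 155.7 - 2.3Q → Q_m = 33.5778.
Social marginal benefit = demand + MEB = 156.6 - 0.8Q.
Set SMB = MC: 156.6 - 0.8Q = 4.6 + 2.2Q → Q* = 50.6667.
The loss is the area between SMB and MC from Q* to Q_m; with linear curves that's a triangle of height MEB(Q_m).
DWL = ½ × 17.0889 × 51.2667 = 438.0458.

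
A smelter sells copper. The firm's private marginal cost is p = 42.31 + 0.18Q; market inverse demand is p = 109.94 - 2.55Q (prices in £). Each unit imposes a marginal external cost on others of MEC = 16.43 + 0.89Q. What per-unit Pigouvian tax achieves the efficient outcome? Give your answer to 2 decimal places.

tax = £29.02 per unit

Social marginal cost = private MC + MEC = 58.74 + 1.07Q.
Set SMC = demand: 58.74 + 1.07Q = 109.94 - 2.55Q → Q* = 14.1436.
The Pigouvian tax equals MEC at Q*: 16.43 + 0.89×14.1436 = 29.0178.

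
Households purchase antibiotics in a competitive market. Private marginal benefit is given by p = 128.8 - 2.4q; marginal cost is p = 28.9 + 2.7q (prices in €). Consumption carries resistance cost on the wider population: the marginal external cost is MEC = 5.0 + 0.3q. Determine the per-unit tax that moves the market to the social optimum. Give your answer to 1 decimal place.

tax = €10.3 per unit

Social marginal benefit = demand − MEC = 123.8 - 2.7q.
Set SMB = MC: 123.8 - 2.7q = 28.9 + 2.7q → q* = 17.5741.
The Pigouvian tax equals MEC at q*: 5.0 + 0.3×17.5741 = 10.2722.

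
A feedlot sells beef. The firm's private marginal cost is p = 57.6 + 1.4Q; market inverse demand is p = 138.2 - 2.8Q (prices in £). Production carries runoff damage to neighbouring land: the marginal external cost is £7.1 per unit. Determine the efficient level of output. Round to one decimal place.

Social marginal cost = private MC + MEC = 64.7 + 1.4Q.
Set SMC = demand: 64.7 + 1.4Q = 138.2 - 2.8Q → Q* = 17.5000.

Q* = 17.5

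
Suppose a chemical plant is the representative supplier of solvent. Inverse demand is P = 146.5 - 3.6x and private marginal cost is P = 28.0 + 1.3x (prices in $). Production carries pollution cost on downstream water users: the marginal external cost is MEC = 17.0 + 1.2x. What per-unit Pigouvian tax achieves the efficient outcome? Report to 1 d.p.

Social marginal cost = private MC + MEC = 45.0 + 2.5x.
Set SMC = demand: 45.0 + 2.5x = 146.5 - 3.6x → x* = 16.6393.
The Pigouvian tax equals MEC at x*: 17.0 + 1.2×16.6393 = 36.9672.

tax = $37.0 per unit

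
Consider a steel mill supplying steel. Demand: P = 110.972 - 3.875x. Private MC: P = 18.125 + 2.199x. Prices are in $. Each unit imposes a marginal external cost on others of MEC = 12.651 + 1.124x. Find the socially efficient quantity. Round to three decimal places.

Social marginal cost = private MC + MEC = 30.776 + 3.323x.
Set SMC = demand: 30.776 + 3.323x = 110.972 - 3.875x → x* = 11.1414.

x* = 11.141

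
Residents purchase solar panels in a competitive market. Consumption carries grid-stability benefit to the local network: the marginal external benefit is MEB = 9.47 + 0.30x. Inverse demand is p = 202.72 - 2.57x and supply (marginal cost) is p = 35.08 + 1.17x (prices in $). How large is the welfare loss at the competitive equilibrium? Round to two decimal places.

DWL = $76.34

Market equilibrium (private): 35.08 + 1.17x = 202.72 - 2.57x → x_m = 44.8235.
Social marginal benefit = demand + MEB = 212.19 - 2.27x.
Set SMB = MC: 212.19 - 2.27x = 35.08 + 1.17x → x* = 51.4855.
Height of the DWL triangle at x_m is SMB(x_m) − MC(x_m) = MEB(x_m) = 22.9171.
DWL = ½ × 6.6620 × 22.9171 = 76.3369.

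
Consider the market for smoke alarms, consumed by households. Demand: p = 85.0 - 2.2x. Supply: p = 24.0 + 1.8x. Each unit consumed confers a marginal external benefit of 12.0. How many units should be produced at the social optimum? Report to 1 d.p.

x* = 18.3

Social marginal benefit = demand + MEB = 97.0 - 2.2x.
Set SMB = MC: 97.0 - 2.2x = 24.0 + 1.8x → x* = 18.2500.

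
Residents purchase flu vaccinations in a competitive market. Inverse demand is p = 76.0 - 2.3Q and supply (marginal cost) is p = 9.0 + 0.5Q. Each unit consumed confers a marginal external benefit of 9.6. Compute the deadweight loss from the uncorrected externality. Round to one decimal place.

DWL = 16.5

Market equilibrium (private): 9.0 + 0.5Q = 76.0 - 2.3Q → Q_m = 23.9286.
Social marginal benefit = demand + MEB = 85.6 - 2.3Q.
Set SMB = MC: 85.6 - 2.3Q = 9.0 + 0.5Q → Q* = 27.3571.
Between Q* and Q_m the wedge SMB − MC runs linearly from 0 to MEB(Q_m), so the loss is a triangle.
DWL = ½ × 3.4285 × 9.6000 = 16.4568.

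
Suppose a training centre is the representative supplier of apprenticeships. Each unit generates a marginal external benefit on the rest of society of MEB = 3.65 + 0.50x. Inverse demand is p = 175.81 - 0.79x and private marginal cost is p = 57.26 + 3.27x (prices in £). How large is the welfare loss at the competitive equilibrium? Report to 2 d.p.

Market equilibrium (private): 57.26 + 3.27x = 175.81 - 0.79x → x_m = 29.1995.
Social marginal cost = private MC − MEB = 53.61 + 2.77x.
Set SMC = demand: 53.61 + 2.77x = 175.81 - 0.79x → x* = 34.3258.
The loss is the area between SMC and demand from x* to x_m; with linear curves that's a triangle of height MEB(x_m).
DWL = ½ × 5.1263 × 18.2498 = 46.7770.

DWL = £46.78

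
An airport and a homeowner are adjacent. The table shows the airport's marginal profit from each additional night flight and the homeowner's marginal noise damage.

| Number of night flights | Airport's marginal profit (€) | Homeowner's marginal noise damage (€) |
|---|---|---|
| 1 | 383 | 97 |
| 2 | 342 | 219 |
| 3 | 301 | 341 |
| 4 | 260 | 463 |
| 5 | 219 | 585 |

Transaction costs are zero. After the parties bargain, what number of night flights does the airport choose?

2

Bargaining reaches the level where marginal profit last exceeds marginal noise damage.
That holds through level 2 (342 ≥ 219) but not at 3 (301 < 341).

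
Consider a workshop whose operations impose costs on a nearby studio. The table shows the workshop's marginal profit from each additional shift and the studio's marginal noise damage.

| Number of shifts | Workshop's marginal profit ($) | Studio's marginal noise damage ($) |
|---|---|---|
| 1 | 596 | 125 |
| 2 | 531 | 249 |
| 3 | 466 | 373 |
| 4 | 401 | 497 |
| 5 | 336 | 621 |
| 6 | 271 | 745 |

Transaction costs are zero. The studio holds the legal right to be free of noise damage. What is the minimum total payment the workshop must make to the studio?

Efficient level: marginal profit ≥ marginal noise damage through level 3, so k* = 3.
With the studio holding the right, the workshop must at least compensate total damage at k*: 125 + 249 + 373 = 747.

$747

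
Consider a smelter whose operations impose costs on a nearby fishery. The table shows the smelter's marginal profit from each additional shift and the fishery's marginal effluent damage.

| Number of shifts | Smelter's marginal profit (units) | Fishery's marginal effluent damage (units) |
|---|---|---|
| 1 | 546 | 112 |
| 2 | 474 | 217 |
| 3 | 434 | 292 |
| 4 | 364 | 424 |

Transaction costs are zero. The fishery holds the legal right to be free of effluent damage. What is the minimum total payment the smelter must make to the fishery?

621

Efficient level: marginal profit ≥ marginal effluent damage through level 3, so k* = 3.
With the fishery holding the right, the smelter must at least compensate total damage at k*: 112 + 217 + 292 = 621.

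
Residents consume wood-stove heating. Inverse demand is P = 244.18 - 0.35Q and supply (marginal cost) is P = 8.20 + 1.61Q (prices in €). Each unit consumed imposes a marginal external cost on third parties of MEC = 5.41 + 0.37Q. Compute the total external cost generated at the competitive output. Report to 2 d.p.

€3333.05

Market equilibrium (private): 8.20 + 1.61Q = 244.18 - 0.35Q → Q_m = 120.3980.
Total external cost = ∫₀^{Q_m} (5.41 + 0.37Q) dQ = 5.41×120.3980 + ½×0.37×120.3980² = 3333.0537.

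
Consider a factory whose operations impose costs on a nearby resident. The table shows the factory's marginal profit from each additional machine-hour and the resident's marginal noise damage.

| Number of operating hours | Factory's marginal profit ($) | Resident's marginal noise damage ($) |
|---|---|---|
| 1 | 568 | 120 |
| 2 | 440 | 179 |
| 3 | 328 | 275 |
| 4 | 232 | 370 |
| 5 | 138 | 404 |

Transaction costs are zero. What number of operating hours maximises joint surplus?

Bargaining reaches the level where marginal profit last exceeds marginal noise damage.
That holds through level 3 (328 ≥ 275) but not at 4 (232 < 370).

3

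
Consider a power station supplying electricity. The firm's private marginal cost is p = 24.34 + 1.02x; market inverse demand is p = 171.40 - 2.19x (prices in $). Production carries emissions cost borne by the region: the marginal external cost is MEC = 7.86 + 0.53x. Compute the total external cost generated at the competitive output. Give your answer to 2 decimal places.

Market equilibrium (private): 24.34 + 1.02x = 171.40 - 2.19x → x_m = 45.8131.
Total external cost = ∫₀^{x_m} (7.86 + 0.53x) dx = 7.86×45.8131 + ½×0.53×45.8131² = 916.2836.

$916.28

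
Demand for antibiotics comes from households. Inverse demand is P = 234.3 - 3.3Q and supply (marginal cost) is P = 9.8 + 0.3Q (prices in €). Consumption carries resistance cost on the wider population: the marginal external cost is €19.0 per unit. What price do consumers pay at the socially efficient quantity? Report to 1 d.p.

P = €45.9

Social marginal benefit = demand − MEC = 215.3 - 3.3Q.
Set SMB = MC: 215.3 - 3.3Q = 9.8 + 0.3Q → Q* = 57.0833.
Consumer price on the demand curve at Q*: 234.3 − 3.3×57.0833 = 45.9251.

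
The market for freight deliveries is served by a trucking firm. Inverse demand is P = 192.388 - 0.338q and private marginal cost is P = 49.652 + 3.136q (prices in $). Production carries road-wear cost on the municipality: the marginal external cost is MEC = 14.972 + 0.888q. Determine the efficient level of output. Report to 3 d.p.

Social marginal cost = private MC + MEC = 64.624 + 4.024q.
Set SMC = demand: 64.624 + 4.024q = 192.388 - 0.338q → q* = 29.2902.

q* = 29.290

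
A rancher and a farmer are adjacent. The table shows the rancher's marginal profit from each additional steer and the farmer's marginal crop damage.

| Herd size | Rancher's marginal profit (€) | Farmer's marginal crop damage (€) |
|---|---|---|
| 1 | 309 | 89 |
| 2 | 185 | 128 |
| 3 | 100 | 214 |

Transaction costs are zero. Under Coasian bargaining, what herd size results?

Bargaining reaches the level where marginal profit last exceeds marginal crop damage.
That holds through level 2 (185 ≥ 128) but not at 3 (100 < 214).

2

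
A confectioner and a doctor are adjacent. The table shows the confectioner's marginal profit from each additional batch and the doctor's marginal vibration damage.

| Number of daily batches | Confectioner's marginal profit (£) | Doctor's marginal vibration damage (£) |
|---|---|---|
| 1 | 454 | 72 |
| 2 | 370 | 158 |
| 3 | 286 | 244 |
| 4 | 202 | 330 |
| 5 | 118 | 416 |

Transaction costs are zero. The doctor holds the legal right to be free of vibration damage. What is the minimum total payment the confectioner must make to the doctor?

Efficient level: marginal profit ≥ marginal vibration damage through level 3, so k* = 3.
With the doctor holding the right, the confectioner must at least compensate total damage at k*: 72 + 158 + 244 = 474.

£474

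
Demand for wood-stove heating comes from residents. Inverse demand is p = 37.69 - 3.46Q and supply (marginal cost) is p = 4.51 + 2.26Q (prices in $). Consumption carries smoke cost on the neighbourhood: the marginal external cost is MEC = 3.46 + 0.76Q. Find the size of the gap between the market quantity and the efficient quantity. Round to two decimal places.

Market equilibrium (private): 4.51 + 2.26Q = 37.69 - 3.46Q → Q_m = 5.8007.
Social marginal benefit = demand − MEC = 34.23 - 4.22Q.
Set SMB = MC: 34.23 - 4.22Q = 4.51 + 2.26Q → Q* = 4.5864.
Gap = |5.8007 − 4.5864| = 1.2143.

1.21 units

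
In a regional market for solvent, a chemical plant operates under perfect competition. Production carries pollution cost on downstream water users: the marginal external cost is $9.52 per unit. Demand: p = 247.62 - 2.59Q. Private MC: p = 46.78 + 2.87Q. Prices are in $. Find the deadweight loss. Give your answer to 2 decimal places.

Market equilibrium (private): 46.78 + 2.87Q = 247.62 - 2.59Q → Q_m = 36.7839.
Social marginal cost = private MC + MEC = 56.30 + 2.87Q.
Set SMC = demand: 56.30 + 2.87Q = 247.62 - 2.59Q → Q* = 35.0403.
The welfare-loss triangle has base |Q_m − Q*| and height MEC(Q_m) (the vertical gap between SMC and demand is zero at Q* and MEC at Q_m).
DWL = ½ × 1.7436 × 9.5200 = 8.2995.

DWL = $8.30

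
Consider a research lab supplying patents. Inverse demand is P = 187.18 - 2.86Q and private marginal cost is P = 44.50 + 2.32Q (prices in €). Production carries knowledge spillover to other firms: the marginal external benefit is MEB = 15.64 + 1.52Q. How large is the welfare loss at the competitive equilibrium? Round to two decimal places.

DWL = €451.79

Market equilibrium (private): 44.50 + 2.32Q = 187.18 - 2.86Q → Q_m = 27.5444.
Social marginal cost = private MC − MEB = 28.86 + 0.80Q.
Set SMC = demand: 28.86 + 0.80Q = 187.18 - 2.86Q → Q* = 43.2568.
The welfare-loss triangle has base |Q_m − Q*| and height MEB(Q_m) (the vertical gap between SMC and demand is zero at Q* and MEB at Q_m).
DWL = ½ × 15.7124 × 57.5075 = 451.7904.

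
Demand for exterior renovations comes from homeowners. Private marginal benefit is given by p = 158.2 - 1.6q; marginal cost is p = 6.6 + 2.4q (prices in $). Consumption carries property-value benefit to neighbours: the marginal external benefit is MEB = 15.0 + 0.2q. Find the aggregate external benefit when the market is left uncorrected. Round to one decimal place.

$712.1

Market equilibrium (private): 6.6 + 2.4q = 158.2 - 1.6q → q_m = 37.9000.
Total external benefit = ∫₀^{q_m} (15.0 + 0.2q) dq = 15.0×37.9000 + ½×0.2×37.9000² = 712.1410.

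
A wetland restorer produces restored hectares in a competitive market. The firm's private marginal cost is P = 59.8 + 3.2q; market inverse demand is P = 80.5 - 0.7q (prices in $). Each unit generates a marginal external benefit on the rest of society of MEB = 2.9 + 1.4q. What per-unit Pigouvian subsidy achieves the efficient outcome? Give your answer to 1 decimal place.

Social marginal cost = private MC − MEB = 56.9 + 1.8q.
Set SMC = demand: 56.9 + 1.8q = 80.5 - 0.7q → q* = 9.4400.
The Pigouvian subsidy equals MEB at q*: 2.9 + 1.4×9.4400 = 16.1160.

subsidy = $16.1 per unit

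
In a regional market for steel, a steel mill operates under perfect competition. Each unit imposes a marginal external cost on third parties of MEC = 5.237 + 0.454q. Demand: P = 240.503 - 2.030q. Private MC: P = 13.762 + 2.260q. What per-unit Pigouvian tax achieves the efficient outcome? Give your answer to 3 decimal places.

Social marginal cost = private MC + MEC = 18.999 + 2.714q.
Set SMC = demand: 18.999 + 2.714q = 240.503 - 2.030q → q* = 46.6914.
The Pigouvian tax equals MEC at q*: 5.237 + 0.454×46.6914 = 26.4349.

tax = 26.435 per unit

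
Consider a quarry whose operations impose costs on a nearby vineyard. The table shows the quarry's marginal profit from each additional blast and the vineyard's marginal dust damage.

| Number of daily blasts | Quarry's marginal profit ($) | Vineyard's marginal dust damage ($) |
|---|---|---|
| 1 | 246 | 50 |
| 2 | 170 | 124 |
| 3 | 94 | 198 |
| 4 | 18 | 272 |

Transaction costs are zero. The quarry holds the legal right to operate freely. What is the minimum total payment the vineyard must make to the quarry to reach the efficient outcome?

$112

Left alone the quarry would choose level 4 (marginal profit stays positive).
Efficient level: k* = 2 (marginal profit ≥ marginal dust damage through 2).
The vineyard must at least cover the quarry's forgone profit from cutting 4→2: 94 + 18 = 112.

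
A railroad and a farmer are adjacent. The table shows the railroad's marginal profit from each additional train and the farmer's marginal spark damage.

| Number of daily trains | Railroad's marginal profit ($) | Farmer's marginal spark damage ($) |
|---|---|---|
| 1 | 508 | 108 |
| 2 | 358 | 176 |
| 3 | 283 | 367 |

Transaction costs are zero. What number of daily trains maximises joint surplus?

Bargaining reaches the level where marginal profit last exceeds marginal spark damage.
That holds through level 2 (358 ≥ 176) but not at 3 (283 < 367).

2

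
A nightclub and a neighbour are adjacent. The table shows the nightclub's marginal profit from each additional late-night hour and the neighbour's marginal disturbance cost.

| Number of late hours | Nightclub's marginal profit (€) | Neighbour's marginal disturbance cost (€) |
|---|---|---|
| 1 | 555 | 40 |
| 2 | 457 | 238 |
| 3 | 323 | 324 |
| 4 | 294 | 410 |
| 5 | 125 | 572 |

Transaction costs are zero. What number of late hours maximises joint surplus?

Bargaining reaches the level where marginal profit last exceeds marginal disturbance cost.
That holds through level 2 (457 ≥ 238) but not at 3 (323 < 324).

2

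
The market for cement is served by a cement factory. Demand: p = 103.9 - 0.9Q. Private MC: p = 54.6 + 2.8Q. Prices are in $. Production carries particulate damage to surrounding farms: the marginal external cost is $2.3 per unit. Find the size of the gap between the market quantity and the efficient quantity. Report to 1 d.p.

Market equilibrium (private): 54.6 + 2.8Q = 103.9 - 0.9Q → Q_m = 13.3243.
Social marginal cost = private MC + MEC = 56.9 + 2.8Q.
Set SMC = demand: 56.9 + 2.8Q = 103.9 - 0.9Q → Q* = 12.7027.
Gap = |13.3243 − 12.7027| = 0.6216.

0.6 units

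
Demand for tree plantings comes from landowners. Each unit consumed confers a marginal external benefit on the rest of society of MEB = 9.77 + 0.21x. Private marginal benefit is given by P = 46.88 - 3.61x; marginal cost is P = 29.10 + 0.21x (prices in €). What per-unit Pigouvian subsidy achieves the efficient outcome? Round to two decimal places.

Social marginal benefit = demand + MEB = 56.65 - 3.40x.
Set SMB = MC: 56.65 - 3.40x = 29.10 + 0.21x → x* = 7.6316.
The Pigouvian subsidy equals MEB at x*: 9.77 + 0.21×7.6316 = 11.3726.

subsidy = €11.37 per unit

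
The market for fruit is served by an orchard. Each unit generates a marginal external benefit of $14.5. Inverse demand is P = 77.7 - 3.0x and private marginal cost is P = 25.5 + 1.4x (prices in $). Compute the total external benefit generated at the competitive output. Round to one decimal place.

Market equilibrium (private): 25.5 + 1.4x = 77.7 - 3.0x → x_m = 11.8636.
Total external benefit = MEB × x_m = 14.5 × 11.8636 = 172.0222.

$172.0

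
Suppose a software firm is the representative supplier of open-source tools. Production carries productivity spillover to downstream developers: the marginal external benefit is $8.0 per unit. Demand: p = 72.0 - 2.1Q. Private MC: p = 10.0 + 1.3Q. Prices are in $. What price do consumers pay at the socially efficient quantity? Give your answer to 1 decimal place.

P = $28.8

Social marginal cost = private MC − MEB = 2.0 + 1.3Q.
Set SMC = demand: 2.0 + 1.3Q = 72.0 - 2.1Q → Q* = 20.5882.
Consumer price on the demand curve at Q*: 72.0 − 2.1×20.5882 = 28.7648.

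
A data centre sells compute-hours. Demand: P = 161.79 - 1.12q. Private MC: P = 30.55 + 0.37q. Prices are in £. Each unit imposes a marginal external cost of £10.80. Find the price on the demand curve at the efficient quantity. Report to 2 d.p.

Social marginal cost = private MC + MEC = 41.35 + 0.37q.
Set SMC = demand: 41.35 + 0.37q = 161.79 - 1.12q → q* = 80.8322.
Consumer price on the demand curve at q*: 161.79 − 1.12×80.8322 = 71.2579.

P = £71.26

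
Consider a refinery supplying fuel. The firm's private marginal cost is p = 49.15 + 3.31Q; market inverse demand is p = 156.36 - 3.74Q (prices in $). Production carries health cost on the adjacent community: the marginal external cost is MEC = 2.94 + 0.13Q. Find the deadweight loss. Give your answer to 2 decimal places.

Market equilibrium (private): 49.15 + 3.31Q = 156.36 - 3.74Q → Q_m = 15.2071.
Social marginal cost = private MC + MEC = 52.09 + 3.44Q.
Set SMC = demand: 52.09 + 3.44Q = 156.36 - 3.74Q → Q* = 14.5223.
Height of the DWL triangle at Q_m is SMC(Q_m) − demand(Q_m) = MEC(Q_m) = 4.9169.
DWL = ½ × 0.6848 × 4.9169 = 1.6835.

DWL = $1.68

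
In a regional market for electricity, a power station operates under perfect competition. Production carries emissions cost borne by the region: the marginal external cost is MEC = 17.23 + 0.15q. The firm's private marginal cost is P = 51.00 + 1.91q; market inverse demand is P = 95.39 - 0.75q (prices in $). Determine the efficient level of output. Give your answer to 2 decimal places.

Social marginal cost = private MC + MEC = 68.23 + 2.06q.
Set SMC = demand: 68.23 + 2.06q = 95.39 - 0.75q → q* = 9.6655.

q* = 9.67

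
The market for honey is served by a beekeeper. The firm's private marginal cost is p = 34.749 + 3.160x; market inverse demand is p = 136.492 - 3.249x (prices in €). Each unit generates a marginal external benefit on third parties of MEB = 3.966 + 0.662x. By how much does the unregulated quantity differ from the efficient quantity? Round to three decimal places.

2.519 units

Market equilibrium (private): 34.749 + 3.160x = 136.492 - 3.249x → x_m = 15.8750.
Social marginal cost = private MC − MEB = 30.783 + 2.498x.
Set SMC = demand: 30.783 + 2.498x = 136.492 - 3.249x → x* = 18.3938.
Gap = |15.8750 − 18.3938| = 2.5188.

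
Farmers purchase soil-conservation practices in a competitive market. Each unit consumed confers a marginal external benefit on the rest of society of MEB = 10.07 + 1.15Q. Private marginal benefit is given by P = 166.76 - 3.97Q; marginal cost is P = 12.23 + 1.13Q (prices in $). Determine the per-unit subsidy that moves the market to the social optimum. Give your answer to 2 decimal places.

Social marginal benefit = demand + MEB = 176.83 - 2.82Q.
Set SMB = MC: 176.83 - 2.82Q = 12.23 + 1.13Q → Q* = 41.6709.
The Pigouvian subsidy equals MEB at Q*: 10.07 + 1.15×41.6709 = 57.9915.

subsidy = $57.99 per unit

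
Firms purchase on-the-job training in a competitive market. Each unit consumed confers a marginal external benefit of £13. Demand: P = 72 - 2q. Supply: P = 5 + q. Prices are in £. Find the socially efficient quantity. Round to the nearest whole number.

Social marginal benefit = demand + MEB = 85 - 2q.
Set SMB = MC: 85 - 2q = 5 + q → q* = 26.6667.

q* = 27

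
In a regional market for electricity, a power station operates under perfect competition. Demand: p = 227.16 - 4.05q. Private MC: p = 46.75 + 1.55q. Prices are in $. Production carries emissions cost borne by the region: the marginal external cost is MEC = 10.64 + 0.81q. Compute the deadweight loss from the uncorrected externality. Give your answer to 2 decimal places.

Market equilibrium (private): 46.75 + 1.55q = 227.16 - 4.05q → q_m = 32.2161.
Social marginal cost = private MC + MEC = 57.39 + 2.36q.
Set SMC = demand: 57.39 + 2.36q = 227.16 - 4.05q → q* = 26.4852.
Between q* and q_m the wedge SMC − demand runs linearly from 0 to MEC(q_m), so the loss is a triangle.
DWL = ½ × 5.7309 × 36.7350 = 105.2623.

DWL = $105.26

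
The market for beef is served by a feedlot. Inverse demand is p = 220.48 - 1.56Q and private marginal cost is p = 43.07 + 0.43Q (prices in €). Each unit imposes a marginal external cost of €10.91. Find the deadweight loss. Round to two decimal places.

Market equilibrium (private): 43.07 + 0.43Q = 220.48 - 1.56Q → Q_m = 89.1508.
Social marginal cost = private MC + MEC = 53.98 + 0.43Q.
Set SMC = demand: 53.98 + 0.43Q = 220.48 - 1.56Q → Q* = 83.6683.
The welfare-loss triangle has base |Q_m − Q*| and height MEC(Q_m) (the vertical gap between SMC and demand is zero at Q* and MEC at Q_m).
DWL = ½ × 5.4825 × 10.9100 = 29.9070.

DWL = €29.91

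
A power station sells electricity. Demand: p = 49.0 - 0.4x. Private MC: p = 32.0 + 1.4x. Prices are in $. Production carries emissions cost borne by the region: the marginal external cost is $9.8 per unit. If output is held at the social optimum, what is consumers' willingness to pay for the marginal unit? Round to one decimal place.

P = $47.4

Social marginal cost = private MC + MEC = 41.8 + 1.4x.
Set SMC = demand: 41.8 + 1.4x = 49.0 - 0.4x → x* = 4.0000.
Consumer price on the demand curve at x*: 49.0 − 0.4×4.0000 = 47.4000.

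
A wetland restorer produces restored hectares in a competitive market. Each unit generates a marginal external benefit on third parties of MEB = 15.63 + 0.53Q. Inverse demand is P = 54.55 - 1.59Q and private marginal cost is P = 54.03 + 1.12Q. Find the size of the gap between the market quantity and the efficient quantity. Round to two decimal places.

7.22 units

Market equilibrium (private): 54.03 + 1.12Q = 54.55 - 1.59Q → Q_m = 0.1919.
Social marginal cost = private MC − MEB = 38.40 + 0.59Q.
Set SMC = demand: 38.40 + 0.59Q = 54.55 - 1.59Q → Q* = 7.4083.
Gap = |0.1919 − 7.4083| = 7.2164.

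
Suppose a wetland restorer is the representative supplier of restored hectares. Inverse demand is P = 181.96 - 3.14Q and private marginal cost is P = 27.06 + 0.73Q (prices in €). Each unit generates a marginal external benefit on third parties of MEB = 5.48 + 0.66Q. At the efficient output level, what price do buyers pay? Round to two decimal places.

P = €25.08

Social marginal cost = private MC − MEB = 21.58 + 0.07Q.
Set SMC = demand: 21.58 + 0.07Q = 181.96 - 3.14Q → Q* = 49.9626.
Consumer price on the demand curve at Q*: 181.96 − 3.14×49.9626 = 25.0774.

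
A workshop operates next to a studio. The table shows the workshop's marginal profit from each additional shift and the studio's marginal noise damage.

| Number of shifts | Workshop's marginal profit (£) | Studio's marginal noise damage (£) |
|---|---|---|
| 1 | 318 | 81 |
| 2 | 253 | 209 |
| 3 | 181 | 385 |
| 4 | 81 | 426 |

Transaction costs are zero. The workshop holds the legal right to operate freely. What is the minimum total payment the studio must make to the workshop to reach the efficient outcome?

Left alone the workshop would choose level 4 (marginal profit stays positive).
Efficient level: k* = 2 (marginal profit ≥ marginal noise damage through 2).
The studio must at least cover the workshop's forgone profit from cutting 4→2: 181 + 81 = 262.

£262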